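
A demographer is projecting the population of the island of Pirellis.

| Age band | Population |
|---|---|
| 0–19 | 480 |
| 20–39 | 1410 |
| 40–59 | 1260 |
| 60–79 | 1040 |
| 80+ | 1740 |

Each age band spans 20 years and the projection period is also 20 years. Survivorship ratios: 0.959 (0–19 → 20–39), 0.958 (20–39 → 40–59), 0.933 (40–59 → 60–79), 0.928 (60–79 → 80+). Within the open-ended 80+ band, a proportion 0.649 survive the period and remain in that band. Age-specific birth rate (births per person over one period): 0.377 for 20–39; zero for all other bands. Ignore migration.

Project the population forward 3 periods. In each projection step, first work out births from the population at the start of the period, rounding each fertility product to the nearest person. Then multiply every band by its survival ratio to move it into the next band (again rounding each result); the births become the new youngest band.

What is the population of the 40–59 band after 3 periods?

Period 1.
Births: 1410 × 0.377 = 532
20–39: 480 × 0.959 = 460
40–59: 1410 × 0.958 = 1351
60–79: 1260 × 0.933 = 1176
80+: 1040 × 0.928 + 1740 × 0.649 = 965 + 1129 = 2094
End of period: [532, 460, 1351, 1176, 2094]
Period 2.
Births: 460 × 0.377 = 173
20–39: 532 × 0.959 = 510
40–59: 460 × 0.958 = 441
60–79: 1351 × 0.933 = 1260
80+: 1176 × 0.928 + 2094 × 0.649 = 1091 + 1359 = 2450
End of period: [173, 510, 441, 1260, 2450]
Period 3.
Births: 510 × 0.377 = 192
20–39: 173 × 0.959 = 166
40–59: 510 × 0.958 = 489
60–79: 441 × 0.933 = 411
80+: 1260 × 0.928 + 2450 × 0.649 = 1169 + 1590 = 2759
End of period: [192, 166, 489, 411, 2759]

489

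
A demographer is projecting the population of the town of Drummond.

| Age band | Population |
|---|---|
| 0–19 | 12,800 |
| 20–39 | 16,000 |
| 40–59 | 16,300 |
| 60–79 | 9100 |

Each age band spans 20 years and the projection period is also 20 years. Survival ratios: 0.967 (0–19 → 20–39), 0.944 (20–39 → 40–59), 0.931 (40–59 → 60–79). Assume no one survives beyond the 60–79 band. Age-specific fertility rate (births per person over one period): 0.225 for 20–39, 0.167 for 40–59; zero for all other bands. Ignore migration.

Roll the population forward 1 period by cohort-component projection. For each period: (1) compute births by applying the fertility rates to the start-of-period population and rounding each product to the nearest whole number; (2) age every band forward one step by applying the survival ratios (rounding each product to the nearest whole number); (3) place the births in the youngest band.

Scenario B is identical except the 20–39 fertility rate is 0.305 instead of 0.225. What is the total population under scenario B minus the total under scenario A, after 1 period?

[period 1]
Births: 16000 × 0.225 = 3600 ; 16300 × 0.167 = 2722 ⇒ total 6322
20–39: 12800 × 0.967 = 12378
40–59: 16000 × 0.944 = 15104
60–79: 16300 × 0.931 = 15175
→ [6322, 12378, 15104, 15175]
Scenario A total after 1 period: 48979
Scenario B projection —
[period 1]
Births: 16000 × 0.305 = 4880 ; 16300 × 0.167 = 2722 ⇒ total 7602
20–39: 12800 × 0.967 = 12378
40–59: 16000 × 0.944 = 15104
60–79: 16300 × 0.931 = 15175
→ [7602, 12378, 15104, 15175]
Scenario B total after 1 period: 50259
Difference B − A = 50259 − 48979 = 1280

1280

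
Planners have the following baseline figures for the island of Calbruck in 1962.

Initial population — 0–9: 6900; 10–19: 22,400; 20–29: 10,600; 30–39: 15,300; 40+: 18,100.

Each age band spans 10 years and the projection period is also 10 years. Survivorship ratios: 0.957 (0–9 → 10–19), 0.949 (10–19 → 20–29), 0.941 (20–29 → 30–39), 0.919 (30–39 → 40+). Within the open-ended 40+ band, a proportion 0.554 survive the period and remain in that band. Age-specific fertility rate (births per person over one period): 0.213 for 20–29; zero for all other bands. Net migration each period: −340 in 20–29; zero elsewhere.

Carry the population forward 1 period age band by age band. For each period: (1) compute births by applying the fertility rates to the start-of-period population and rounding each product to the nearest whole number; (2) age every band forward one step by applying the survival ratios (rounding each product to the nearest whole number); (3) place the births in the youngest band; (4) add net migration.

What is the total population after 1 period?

63842

After projecting period 1:
Births: 10600 × 0.213 = 2258
10–19: 6900 × 0.957 = 6603
20–29: 22400 × 0.949 = 21258
30–39: 10600 × 0.941 = 9975
40+: 15300 × 0.919 + 18100 × 0.554 = 14061 + 10027 = 24088
Net migration: 20–29 − 340 → 20918
Giving 2258 / 6603 / 20918 / 9975 / 24088.
Total after period 1: 2258 + 6603 + 20918 + 9975 + 24088 = 63842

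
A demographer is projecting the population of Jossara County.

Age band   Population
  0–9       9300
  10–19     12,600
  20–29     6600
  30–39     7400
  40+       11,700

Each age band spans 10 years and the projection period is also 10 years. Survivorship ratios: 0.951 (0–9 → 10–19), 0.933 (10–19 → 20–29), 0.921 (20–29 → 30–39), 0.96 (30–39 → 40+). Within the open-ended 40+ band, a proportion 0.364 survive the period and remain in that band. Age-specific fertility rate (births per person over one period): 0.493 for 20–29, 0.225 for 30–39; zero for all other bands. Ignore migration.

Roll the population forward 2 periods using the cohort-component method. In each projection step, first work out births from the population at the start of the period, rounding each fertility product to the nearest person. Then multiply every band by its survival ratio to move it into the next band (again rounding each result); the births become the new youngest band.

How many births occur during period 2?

Numbering the bands 1..5 from youngest to oldest:
Period 1:
Births: 6600 × 0.493 = 3254 ; 7400 × 0.225 = 1665 → 4919
Band 2: 9300 × 0.951 = 8844
Band 3: 12600 × 0.933 = 11756
Band 4: 6600 × 0.921 = 6079
Band 5: 7400 × 0.96 + 11700 × 0.364 = 7104 + 4259 = 11363
Giving 4919 / 8844 / 11756 / 6079 / 11363.
Period 2:
Births: 11756 × 0.493 = 5796 ; 6079 × 0.225 = 1368 → 7164
Band 2: 4919 × 0.951 = 4678
Band 3: 8844 × 0.933 = 8251
Band 4: 11756 × 0.921 = 10827
Band 5: 6079 × 0.96 + 11363 × 0.364 = 5836 + 4136 = 9972
Giving 7164 / 4678 / 8251 / 10827 / 9972.

7164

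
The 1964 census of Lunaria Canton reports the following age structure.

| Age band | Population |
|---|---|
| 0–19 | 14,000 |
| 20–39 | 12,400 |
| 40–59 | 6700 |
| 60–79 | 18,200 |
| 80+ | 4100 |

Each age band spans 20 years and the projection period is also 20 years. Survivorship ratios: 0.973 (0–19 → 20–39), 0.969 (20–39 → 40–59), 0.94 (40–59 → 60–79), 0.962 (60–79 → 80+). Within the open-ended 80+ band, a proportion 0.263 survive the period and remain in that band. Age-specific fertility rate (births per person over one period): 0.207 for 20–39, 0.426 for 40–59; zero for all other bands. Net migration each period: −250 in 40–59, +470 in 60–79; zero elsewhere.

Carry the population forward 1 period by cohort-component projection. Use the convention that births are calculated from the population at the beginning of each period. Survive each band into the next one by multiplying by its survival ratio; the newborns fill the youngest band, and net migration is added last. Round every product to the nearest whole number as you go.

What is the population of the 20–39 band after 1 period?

[period 1]
Births: 12400 * 0.207 = 2567  |  6700 * 0.426 = 2854 ⇒ total 5421
20–39: 14000 * 0.973 = 13622
40–59: 12400 * 0.969 = 12016
60–79: 6700 * 0.94 = 6298
80+: 18200 * 0.962 + 4100 * 0.263 = 17508 + 1078 = 18586
Net migration: 40–59 − 250 → 11766; 60–79 + 470 → 6768
→ [5421, 13622, 11766, 6768, 18586]

13622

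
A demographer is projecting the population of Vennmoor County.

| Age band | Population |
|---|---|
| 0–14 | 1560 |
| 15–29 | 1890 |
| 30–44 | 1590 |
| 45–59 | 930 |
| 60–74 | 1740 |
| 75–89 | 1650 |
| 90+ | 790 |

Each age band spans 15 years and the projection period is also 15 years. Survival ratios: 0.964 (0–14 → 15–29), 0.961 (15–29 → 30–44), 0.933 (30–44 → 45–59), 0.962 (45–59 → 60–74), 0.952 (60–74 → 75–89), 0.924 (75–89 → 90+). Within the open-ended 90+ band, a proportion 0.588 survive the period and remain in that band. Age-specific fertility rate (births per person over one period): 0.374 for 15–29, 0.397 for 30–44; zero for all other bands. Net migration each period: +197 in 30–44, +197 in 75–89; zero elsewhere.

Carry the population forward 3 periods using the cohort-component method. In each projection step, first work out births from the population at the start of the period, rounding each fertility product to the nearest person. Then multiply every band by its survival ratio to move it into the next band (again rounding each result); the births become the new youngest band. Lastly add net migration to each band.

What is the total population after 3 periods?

— Period 1 —
Births: 1890 × 0.374 = 707, 1590 × 0.397 = 631 ⇒ total 1338
15–29: 1560 × 0.964 = 1504
30–44: 1890 × 0.961 = 1816
45–59: 1590 × 0.933 = 1483
60–74: 930 × 0.962 = 895
75–89: 1740 × 0.952 = 1656
90+: 1650 × 0.924 + 790 × 0.588 = 1525 + 465 = 1990
Net migration: 30–44 + 197 → 2013; 75–89 + 197 → 1853
End of period: [1338, 1504, 2013, 1483, 895, 1853, 1990]
— Period 2 —
Births: 1504 × 0.374 = 562, 2013 × 0.397 = 799 ⇒ total 1361
15–29: 1338 × 0.964 = 1290
30–44: 1504 × 0.961 = 1445
45–59: 2013 × 0.933 = 1878
60–74: 1483 × 0.962 = 1427
75–89: 895 × 0.952 = 852
90+: 1853 × 0.924 + 1990 × 0.588 = 1712 + 1170 = 2882
Net migration: 30–44 + 197 → 1642; 75–89 + 197 → 1049
End of period: [1361, 1290, 1642, 1878, 1427, 1049, 2882]
— Period 3 —
Births: 1290 × 0.374 = 482, 1642 × 0.397 = 652 ⇒ total 1134
15–29: 1361 × 0.964 = 1312
30–44: 1290 × 0.961 = 1240
45–59: 1642 × 0.933 = 1532
60–74: 1878 × 0.962 = 1807
75–89: 1427 × 0.952 = 1359
90+: 1049 × 0.924 + 2882 × 0.588 = 969 + 1695 = 2664
Net migration: 30–44 + 197 → 1437; 75–89 + 197 → 1556
End of period: [1134, 1312, 1437, 1532, 1807, 1556, 2664]
Total after period 3: 1134 + 1312 + 1437 + 1532 + 1807 + 1556 + 2664 = 11442

11442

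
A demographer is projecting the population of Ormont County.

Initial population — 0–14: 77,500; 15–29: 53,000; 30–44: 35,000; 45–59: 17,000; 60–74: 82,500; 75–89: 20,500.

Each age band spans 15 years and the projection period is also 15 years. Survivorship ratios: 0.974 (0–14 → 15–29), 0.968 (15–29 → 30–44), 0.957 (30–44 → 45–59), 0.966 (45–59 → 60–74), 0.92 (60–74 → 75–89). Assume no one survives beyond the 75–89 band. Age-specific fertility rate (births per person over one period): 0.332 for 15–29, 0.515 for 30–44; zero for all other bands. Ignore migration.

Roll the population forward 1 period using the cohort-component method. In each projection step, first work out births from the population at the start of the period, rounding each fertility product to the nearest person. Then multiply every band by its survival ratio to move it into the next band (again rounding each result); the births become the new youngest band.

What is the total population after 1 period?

288227

[period 1]
Births: 53000 × 0.332 = 17596 ; 35000 × 0.515 = 18025 → total 35621
15–29: 77500 × 0.974 = 75485
30–44: 53000 × 0.968 = 51304
45–59: 35000 × 0.957 = 33495
60–74: 17000 × 0.966 = 16422
75–89: 82500 × 0.92 = 75900
End of period: [35621, 75485, 51304, 33495, 16422, 75900]
Total after period 1: 35621 + 75485 + 51304 + 33495 + 16422 + 75900 = 288227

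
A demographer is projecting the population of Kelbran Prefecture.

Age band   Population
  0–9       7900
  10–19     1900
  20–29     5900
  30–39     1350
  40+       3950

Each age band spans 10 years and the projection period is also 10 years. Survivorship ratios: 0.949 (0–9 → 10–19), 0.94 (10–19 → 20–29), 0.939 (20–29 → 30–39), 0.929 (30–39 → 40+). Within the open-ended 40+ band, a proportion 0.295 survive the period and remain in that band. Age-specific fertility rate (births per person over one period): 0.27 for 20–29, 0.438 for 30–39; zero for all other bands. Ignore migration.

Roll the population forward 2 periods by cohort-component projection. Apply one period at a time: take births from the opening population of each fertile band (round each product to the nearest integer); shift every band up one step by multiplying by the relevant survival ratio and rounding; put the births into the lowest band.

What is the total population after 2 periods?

Call the bands 1 to 5, youngest first.
Period 1:
Births: 5900 × 0.27 = 1593  |  1350 × 0.438 = 591 ⇒ total 2184
Band 2: 7900 × 0.949 = 7497
Band 3: 1900 × 0.94 = 1786
Band 4: 5900 × 0.939 = 5540
Band 5: 1350 × 0.929 + 3950 × 0.295 = 1254 + 1165 = 2419
→ [2184, 7497, 1786, 5540, 2419]
Period 2:
Births: 1786 × 0.27 = 482  |  5540 × 0.438 = 2427 ⇒ total 2909
Band 2: 2184 × 0.949 = 2073
Band 3: 7497 × 0.94 = 7047
Band 4: 1786 × 0.939 = 1677
Band 5: 5540 × 0.929 + 2419 × 0.295 = 5147 + 714 = 5861
→ [2909, 2073, 7047, 1677, 5861]
Total after period 2: 2909 + 2073 + 7047 + 1677 + 5861 = 19567

19567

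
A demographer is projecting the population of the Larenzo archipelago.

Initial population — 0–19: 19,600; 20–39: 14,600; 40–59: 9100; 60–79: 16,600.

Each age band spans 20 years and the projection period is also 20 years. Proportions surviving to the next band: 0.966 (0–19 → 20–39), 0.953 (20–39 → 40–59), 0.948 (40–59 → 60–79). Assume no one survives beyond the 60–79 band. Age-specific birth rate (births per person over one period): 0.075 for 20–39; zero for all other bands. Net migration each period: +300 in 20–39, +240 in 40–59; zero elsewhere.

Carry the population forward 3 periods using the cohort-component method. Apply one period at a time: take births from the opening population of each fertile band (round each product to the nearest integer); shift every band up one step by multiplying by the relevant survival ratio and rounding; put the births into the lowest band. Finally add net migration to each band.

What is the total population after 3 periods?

20934

[period 1]
Births: 14600 × 0.075 = 1095
20–39: 19600 × 0.966 = 18934
40–59: 14600 × 0.953 = 13914
60–79: 9100 × 0.948 = 8627
Net migration: 20–39 + 300 → 19234; 40–59 + 240 → 14154
End of period: [1095, 19234, 14154, 8627]
[period 2]
Births: 19234 × 0.075 = 1443
20–39: 1095 × 0.966 = 1058
40–59: 19234 × 0.953 = 18330
60–79: 14154 × 0.948 = 13418
Net migration: 20–39 + 300 → 1358; 40–59 + 240 → 18570
End of period: [1443, 1358, 18570, 13418]
[period 3]
Births: 1358 × 0.075 = 102
20–39: 1443 × 0.966 = 1394
40–59: 1358 × 0.953 = 1294
60–79: 18570 × 0.948 = 17604
Net migration: 20–39 + 300 → 1694; 40–59 + 240 → 1534
End of period: [102, 1694, 1534, 17604]
Total after period 3: 102 + 1694 + 1534 + 17604 = 20934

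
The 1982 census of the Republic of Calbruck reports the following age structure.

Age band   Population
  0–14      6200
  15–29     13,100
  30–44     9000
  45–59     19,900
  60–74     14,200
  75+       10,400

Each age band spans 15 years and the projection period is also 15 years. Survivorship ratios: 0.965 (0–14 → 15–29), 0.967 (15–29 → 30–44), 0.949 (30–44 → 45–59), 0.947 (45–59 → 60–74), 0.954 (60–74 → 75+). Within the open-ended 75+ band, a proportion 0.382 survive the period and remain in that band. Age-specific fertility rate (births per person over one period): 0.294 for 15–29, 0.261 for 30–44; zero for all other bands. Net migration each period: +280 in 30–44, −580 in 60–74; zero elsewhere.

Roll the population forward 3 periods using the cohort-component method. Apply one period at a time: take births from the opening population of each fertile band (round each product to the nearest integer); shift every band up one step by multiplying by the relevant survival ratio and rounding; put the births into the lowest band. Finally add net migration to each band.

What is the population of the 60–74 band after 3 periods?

— Period 1 —
Births: 13100 × 0.294 = 3851, 9000 × 0.261 = 2349 — total 6200
15–29: 6200 × 0.965 = 5983
30–44: 13100 × 0.967 = 12668
45–59: 9000 × 0.949 = 8541
60–74: 19900 × 0.947 = 18845
75+: 14200 × 0.954 + 10400 × 0.382 = 13547 + 3973 = 17520
Net migration: 30–44 + 280 → 12948; 60–74 − 580 → 18265
Population now: 0–14=6200, 15–29=5983, 30–44=12948, 45–59=8541, 60–74=18265, 75+=17520
— Period 2 —
Births: 5983 × 0.294 = 1759, 12948 × 0.261 = 3379 — total 5138
15–29: 6200 × 0.965 = 5983
30–44: 5983 × 0.967 = 5786
45–59: 12948 × 0.949 = 12288
60–74: 8541 × 0.947 = 8088
75+: 18265 × 0.954 + 17520 × 0.382 = 17425 + 6693 = 24118
Net migration: 30–44 + 280 → 6066; 60–74 − 580 → 7508
Population now: 0–14=5138, 15–29=5983, 30–44=6066, 45–59=12288, 60–74=7508, 75+=24118
— Period 3 —
Births: 5983 × 0.294 = 1759, 6066 × 0.261 = 1583 — total 3342
15–29: 5138 × 0.965 = 4958
30–44: 5983 × 0.967 = 5786
45–59: 6066 × 0.949 = 5757
60–74: 12288 × 0.947 = 11637
75+: 7508 × 0.954 + 24118 × 0.382 = 7163 + 9213 = 16376
Net migration: 30–44 + 280 → 6066; 60–74 − 580 → 11057
Population now: 0–14=3342, 15–29=4958, 30–44=6066, 45–59=5757, 60–74=11057, 75+=16376

11057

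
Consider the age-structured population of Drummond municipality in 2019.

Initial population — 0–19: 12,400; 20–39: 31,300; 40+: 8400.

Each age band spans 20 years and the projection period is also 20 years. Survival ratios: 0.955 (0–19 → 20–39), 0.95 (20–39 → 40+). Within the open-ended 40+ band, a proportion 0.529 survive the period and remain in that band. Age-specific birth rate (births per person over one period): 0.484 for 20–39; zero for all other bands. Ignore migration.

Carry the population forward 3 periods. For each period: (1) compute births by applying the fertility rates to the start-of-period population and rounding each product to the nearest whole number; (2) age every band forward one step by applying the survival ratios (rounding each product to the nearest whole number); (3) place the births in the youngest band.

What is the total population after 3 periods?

41736

Let group 1 be 0–19 through group 3 = 40+.
— Period 1 —
Births: 31300 × 0.484 = 15149
Group 2: 12400 × 0.955 = 11842
Group 3: 31300 × 0.95 + 8400 × 0.529 = 29735 + 4444 = 34179
Population now: 0–19=15149, 20–39=11842, 40+=34179
— Period 2 —
Births: 11842 × 0.484 = 5732
Group 2: 15149 × 0.955 = 14467
Group 3: 11842 × 0.95 + 34179 × 0.529 = 11250 + 18081 = 29331
Population now: 0–19=5732, 20–39=14467, 40+=29331
— Period 3 —
Births: 14467 × 0.484 = 7002
Group 2: 5732 × 0.955 = 5474
Group 3: 14467 × 0.95 + 29331 × 0.529 = 13744 + 15516 = 29260
Population now: 0–19=7002, 20–39=5474, 40+=29260
Total after period 3: 7002 + 5474 + 29260 = 41736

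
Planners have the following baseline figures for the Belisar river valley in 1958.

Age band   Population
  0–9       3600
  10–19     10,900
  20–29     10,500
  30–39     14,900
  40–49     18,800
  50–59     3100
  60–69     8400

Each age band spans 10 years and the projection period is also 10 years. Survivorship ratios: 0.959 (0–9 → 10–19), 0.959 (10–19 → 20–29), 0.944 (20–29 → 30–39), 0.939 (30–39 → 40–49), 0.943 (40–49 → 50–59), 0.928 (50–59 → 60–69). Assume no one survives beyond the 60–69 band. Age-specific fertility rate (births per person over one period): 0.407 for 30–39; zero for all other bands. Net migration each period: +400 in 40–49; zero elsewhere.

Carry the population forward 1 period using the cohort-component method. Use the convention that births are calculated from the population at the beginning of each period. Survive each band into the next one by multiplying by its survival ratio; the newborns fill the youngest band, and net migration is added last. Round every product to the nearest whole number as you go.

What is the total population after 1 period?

Let band 1 be 0–9 through band 7 = 60–69.
Period 1:
Births: 14900 * 0.407 = 6064
Band 2: 3600 * 0.959 = 3452
Band 3: 10900 * 0.959 = 10453
Band 4: 10500 * 0.944 = 9912
Band 5: 14900 * 0.939 = 13991
Band 6: 18800 * 0.943 = 17728
Band 7: 3100 * 0.928 = 2877
Net migration: Band 5 + 400 → 14391
Population now: 0–9=6064, 10–19=3452, 20–29=10453, 30–39=9912, 40–49=14391, 50–59=17728, 60–69=2877
Total after period 1: 6064 + 3452 + 10453 + 9912 + 14391 + 17728 + 2877 = 64877

64877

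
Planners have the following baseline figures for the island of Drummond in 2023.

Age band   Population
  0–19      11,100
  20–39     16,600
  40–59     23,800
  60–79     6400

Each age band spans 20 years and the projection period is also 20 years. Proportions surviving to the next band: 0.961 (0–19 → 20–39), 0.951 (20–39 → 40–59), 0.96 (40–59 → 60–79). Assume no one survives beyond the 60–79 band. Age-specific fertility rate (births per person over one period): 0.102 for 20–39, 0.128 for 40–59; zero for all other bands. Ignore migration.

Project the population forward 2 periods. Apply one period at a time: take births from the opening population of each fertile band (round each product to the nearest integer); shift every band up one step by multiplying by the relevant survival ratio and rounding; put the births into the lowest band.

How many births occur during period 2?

Let band 1 be 0–19 through band 4 = 60–79.
After projecting period 1:
Births: 16600 × 0.102 = 1693, 23800 × 0.128 = 3046 ⇒ total 4739
Band 2: 11100 × 0.961 = 10667
Band 3: 16600 × 0.951 = 15787
Band 4: 23800 × 0.96 = 22848
Giving 4739 / 10667 / 15787 / 22848.
After projecting period 2:
Births: 10667 × 0.102 = 1088, 15787 × 0.128 = 2021 ⇒ total 3109
Band 2: 4739 × 0.961 = 4554
Band 3: 10667 × 0.951 = 10144
Band 4: 15787 × 0.96 = 15156
Giving 3109 / 4554 / 10144 / 15156.

3109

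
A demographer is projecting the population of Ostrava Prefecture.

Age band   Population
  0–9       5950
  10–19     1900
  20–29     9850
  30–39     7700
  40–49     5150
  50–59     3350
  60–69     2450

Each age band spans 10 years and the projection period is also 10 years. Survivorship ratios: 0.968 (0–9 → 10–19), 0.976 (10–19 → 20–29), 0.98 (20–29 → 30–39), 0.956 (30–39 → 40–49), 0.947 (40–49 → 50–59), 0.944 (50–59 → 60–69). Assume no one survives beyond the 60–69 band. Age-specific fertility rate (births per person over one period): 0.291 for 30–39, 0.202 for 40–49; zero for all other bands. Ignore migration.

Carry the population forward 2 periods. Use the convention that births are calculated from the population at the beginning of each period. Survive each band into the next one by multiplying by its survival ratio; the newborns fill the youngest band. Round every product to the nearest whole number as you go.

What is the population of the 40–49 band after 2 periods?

9228

Let group 1 be 0–9 through group 7 = 60–69.
— Period 1 —
Births: 7700 × 0.291 = 2241, 5150 × 0.202 = 1040 ⇒ total 3281
Group 2: 5950 × 0.968 = 5760
Group 3: 1900 × 0.976 = 1854
Group 4: 9850 × 0.98 = 9653
Group 5: 7700 × 0.956 = 7361
Group 6: 5150 × 0.947 = 4877
Group 7: 3350 × 0.944 = 3162
Giving 3281 / 5760 / 1854 / 9653 / 7361 / 4877 / 3162.
— Period 2 —
Births: 9653 × 0.291 = 2809, 7361 × 0.202 = 1487 ⇒ total 4296
Group 2: 3281 × 0.968 = 3176
Group 3: 5760 × 0.976 = 5622
Group 4: 1854 × 0.98 = 1817
Group 5: 9653 × 0.956 = 9228
Group 6: 7361 × 0.947 = 6971
Group 7: 4877 × 0.944 = 4604
Giving 4296 / 3176 / 5622 / 1817 / 9228 / 6971 / 4604.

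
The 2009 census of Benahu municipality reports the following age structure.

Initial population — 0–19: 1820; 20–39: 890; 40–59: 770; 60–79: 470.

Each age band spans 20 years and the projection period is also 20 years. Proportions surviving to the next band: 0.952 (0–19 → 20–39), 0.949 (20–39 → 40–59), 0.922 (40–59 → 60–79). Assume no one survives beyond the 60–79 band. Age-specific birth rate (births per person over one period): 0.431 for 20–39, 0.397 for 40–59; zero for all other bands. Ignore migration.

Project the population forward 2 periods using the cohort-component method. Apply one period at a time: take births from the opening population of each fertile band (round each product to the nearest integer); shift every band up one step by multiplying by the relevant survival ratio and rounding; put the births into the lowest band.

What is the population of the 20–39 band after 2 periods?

Period 1:
Births: 890 * 0.431 = 384, 770 * 0.397 = 306 → 690
20–39: 1820 * 0.952 = 1733
40–59: 890 * 0.949 = 845
60–79: 770 * 0.922 = 710
Population now: 0–19=690, 20–39=1733, 40–59=845, 60–79=710
Period 2:
Births: 1733 * 0.431 = 747, 845 * 0.397 = 335 → 1082
20–39: 690 * 0.952 = 657
40–59: 1733 * 0.949 = 1645
60–79: 845 * 0.922 = 779
Population now: 0–19=1082, 20–39=657, 40–59=1645, 60–79=779

657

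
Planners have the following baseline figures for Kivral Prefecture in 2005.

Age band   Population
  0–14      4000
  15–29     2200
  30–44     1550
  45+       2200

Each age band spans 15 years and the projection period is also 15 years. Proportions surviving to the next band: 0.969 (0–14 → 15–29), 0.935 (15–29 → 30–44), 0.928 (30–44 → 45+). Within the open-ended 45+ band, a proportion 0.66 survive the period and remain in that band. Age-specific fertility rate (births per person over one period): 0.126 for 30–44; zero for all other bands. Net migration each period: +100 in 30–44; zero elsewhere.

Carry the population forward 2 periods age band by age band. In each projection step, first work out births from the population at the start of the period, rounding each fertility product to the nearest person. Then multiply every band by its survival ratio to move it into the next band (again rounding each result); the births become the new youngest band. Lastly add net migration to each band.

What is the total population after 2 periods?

Let group 1 be 0–14 through group 4 = 45+.
— Period 1 —
Births: 1550 × 0.126 = 195
Group 2: 4000 × 0.969 = 3876
Group 3: 2200 × 0.935 = 2057
Group 4: 1550 × 0.928 + 2200 × 0.66 = 1438 + 1452 = 2890
Net migration: Group 3 + 100 → 2157
→ [195, 3876, 2157, 2890]
— Period 2 —
Births: 2157 × 0.126 = 272
Group 2: 195 × 0.969 = 189
Group 3: 3876 × 0.935 = 3624
Group 4: 2157 × 0.928 + 2890 × 0.66 = 2002 + 1907 = 3909
Net migration: Group 3 + 100 → 3724
→ [272, 189, 3724, 3909]
Total after period 2: 272 + 189 + 3724 + 3909 = 8094

8094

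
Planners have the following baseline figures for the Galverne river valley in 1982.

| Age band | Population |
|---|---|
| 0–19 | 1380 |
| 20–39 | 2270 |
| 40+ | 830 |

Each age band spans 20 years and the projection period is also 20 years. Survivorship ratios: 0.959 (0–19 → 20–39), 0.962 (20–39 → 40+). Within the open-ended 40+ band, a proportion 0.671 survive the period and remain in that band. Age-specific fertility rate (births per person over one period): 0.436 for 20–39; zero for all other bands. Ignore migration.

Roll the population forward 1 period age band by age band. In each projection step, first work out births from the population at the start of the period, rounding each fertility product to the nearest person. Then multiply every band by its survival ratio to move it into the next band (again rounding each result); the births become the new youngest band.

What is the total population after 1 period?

5054

(Groups numbered youngest = 1 to oldest = 3.)
— Period 1 —
Births: 2270 × 0.436 = 990
Group 2: 1380 × 0.959 = 1323
Group 3: 2270 × 0.962 + 830 × 0.671 = 2184 + 557 = 2741
Giving 990 / 1323 / 2741.
Total after period 1: 990 + 1323 + 2741 = 5054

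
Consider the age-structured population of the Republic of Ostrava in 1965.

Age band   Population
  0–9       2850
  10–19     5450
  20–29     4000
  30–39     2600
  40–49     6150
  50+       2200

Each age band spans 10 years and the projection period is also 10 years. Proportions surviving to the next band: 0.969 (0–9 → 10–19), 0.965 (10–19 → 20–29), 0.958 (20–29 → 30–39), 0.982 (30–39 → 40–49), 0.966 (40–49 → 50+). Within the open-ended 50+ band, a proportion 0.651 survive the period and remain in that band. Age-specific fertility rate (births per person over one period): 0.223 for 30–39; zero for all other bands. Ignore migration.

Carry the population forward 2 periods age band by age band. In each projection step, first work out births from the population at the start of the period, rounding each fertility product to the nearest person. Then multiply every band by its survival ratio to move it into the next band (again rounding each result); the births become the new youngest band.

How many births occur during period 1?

580

— Period 1 —
Births: 2600 * 0.223 = 580
10–19: 2850 * 0.969 = 2762
20–29: 5450 * 0.965 = 5259
30–39: 4000 * 0.958 = 3832
40–49: 2600 * 0.982 = 2553
50+: 6150 * 0.966 + 2200 * 0.651 = 5941 + 1432 = 7373
Giving 580 / 2762 / 5259 / 3832 / 2553 / 7373.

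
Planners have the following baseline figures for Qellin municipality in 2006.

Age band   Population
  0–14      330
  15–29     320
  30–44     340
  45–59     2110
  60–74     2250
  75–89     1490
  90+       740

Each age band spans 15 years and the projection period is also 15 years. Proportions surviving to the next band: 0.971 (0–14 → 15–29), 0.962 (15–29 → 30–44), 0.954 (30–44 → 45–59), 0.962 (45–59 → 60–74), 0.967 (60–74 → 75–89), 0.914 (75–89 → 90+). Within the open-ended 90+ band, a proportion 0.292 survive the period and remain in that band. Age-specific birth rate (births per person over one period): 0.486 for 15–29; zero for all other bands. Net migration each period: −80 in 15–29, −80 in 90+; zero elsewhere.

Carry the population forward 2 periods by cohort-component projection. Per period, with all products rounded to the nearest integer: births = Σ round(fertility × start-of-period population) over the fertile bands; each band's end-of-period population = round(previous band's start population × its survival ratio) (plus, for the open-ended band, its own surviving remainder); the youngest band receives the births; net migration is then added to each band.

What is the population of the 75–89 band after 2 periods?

Period 1:
Births: 320 × 0.486 = 156
15–29: 330 × 0.971 = 320
30–44: 320 × 0.962 = 308
45–59: 340 × 0.954 = 324
60–74: 2110 × 0.962 = 2030
75–89: 2250 × 0.967 = 2176
90+: 1490 × 0.914 + 740 × 0.292 = 1362 + 216 = 1578
Net migration: 15–29 − 80 → 240; 90+ − 80 → 1498
Population now: 0–14=156, 15–29=240, 30–44=308, 45–59=324, 60–74=2030, 75–89=2176, 90+=1498
Period 2:
Births: 240 × 0.486 = 117
15–29: 156 × 0.971 = 151
30–44: 240 × 0.962 = 231
45–59: 308 × 0.954 = 294
60–74: 324 × 0.962 = 312
75–89: 2030 × 0.967 = 1963
90+: 2176 × 0.914 + 1498 × 0.292 = 1989 + 437 = 2426
Net migration: 15–29 − 80 → 71; 90+ − 80 → 2346
Population now: 0–14=117, 15–29=71, 30–44=231, 45–59=294, 60–74=312, 75–89=1963, 90+=2346

1963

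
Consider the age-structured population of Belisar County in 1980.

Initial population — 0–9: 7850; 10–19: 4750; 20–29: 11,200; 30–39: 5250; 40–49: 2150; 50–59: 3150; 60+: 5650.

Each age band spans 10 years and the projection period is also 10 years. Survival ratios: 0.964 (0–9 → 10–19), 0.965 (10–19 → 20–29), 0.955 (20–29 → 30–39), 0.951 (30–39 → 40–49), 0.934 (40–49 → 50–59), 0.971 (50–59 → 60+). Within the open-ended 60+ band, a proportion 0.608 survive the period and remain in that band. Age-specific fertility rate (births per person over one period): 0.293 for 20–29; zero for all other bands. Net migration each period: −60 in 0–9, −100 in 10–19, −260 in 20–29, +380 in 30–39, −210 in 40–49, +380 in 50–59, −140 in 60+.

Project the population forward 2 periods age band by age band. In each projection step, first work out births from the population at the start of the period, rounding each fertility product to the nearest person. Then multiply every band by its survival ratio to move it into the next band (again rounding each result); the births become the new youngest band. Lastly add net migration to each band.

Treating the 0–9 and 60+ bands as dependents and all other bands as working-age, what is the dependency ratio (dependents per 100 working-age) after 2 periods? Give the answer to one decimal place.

24.5

— Period 1 —
Births: 11200 * 0.293 = 3282
10–19: 7850 * 0.964 = 7567
20–29: 4750 * 0.965 = 4584
30–39: 11200 * 0.955 = 10696
40–49: 5250 * 0.951 = 4993
50–59: 2150 * 0.934 = 2008
60+: 3150 * 0.971 + 5650 * 0.608 = 3059 + 3435 = 6494
Net migration: 0–9 − 60 → 3222; 10–19 − 100 → 7467; 20–29 − 260 → 4324; 30–39 + 380 → 11076; 40–49 − 210 → 4783; 50–59 + 380 → 2388; 60+ − 140 → 6354
End of period: [3222, 7467, 4324, 11076, 4783, 2388, 6354]
— Period 2 —
Births: 4324 * 0.293 = 1267
10–19: 3222 * 0.964 = 3106
20–29: 7467 * 0.965 = 7206
30–39: 4324 * 0.955 = 4129
40–49: 11076 * 0.951 = 10533
50–59: 4783 * 0.934 = 4467
60+: 2388 * 0.971 + 6354 * 0.608 = 2319 + 3863 = 6182
Net migration: 0–9 − 60 → 1207; 10–19 − 100 → 3006; 20–29 − 260 → 6946; 30–39 + 380 → 4509; 40–49 − 210 → 10323; 50–59 + 380 → 4847; 60+ − 140 → 6042
End of period: [1207, 3006, 6946, 4509, 10323, 4847, 6042]
Dependents (band 0–9 + band 60+) = 1207 + 6042 = 7249; working-age = 29631; ratio = 7249/29631 × 100 = 24.5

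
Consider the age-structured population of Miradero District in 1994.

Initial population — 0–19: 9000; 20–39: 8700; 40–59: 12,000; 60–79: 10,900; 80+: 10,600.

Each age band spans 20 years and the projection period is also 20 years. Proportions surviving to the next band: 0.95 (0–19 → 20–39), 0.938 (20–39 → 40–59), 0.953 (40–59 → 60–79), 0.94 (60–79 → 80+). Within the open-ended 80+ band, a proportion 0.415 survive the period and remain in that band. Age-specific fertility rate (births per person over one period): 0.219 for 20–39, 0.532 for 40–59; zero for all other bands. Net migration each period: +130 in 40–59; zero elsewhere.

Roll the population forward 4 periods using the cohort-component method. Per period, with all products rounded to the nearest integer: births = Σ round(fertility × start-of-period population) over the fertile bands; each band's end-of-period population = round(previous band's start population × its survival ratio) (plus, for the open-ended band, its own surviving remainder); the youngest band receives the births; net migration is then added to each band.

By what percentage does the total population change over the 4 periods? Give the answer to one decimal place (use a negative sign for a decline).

Period 1:
Births: 8700 × 0.219 = 1905  |  12000 × 0.532 = 6384 → 8289
20–39: 9000 × 0.95 = 8550
40–59: 8700 × 0.938 = 8161
60–79: 12000 × 0.953 = 11436
80+: 10900 × 0.94 + 10600 × 0.415 = 10246 + 4399 = 14645
Net migration: 40–59 + 130 → 8291
End of period: [8289, 8550, 8291, 11436, 14645]
Period 2:
Births: 8550 × 0.219 = 1872  |  8291 × 0.532 = 4411 → 6283
20–39: 8289 × 0.95 = 7875
40–59: 8550 × 0.938 = 8020
60–79: 8291 × 0.953 = 7901
80+: 11436 × 0.94 + 14645 × 0.415 = 10750 + 6078 = 16828
Net migration: 40–59 + 130 → 8150
End of period: [6283, 7875, 8150, 7901, 16828]
Period 3:
Births: 7875 × 0.219 = 1725  |  8150 × 0.532 = 4336 → 6061
20–39: 6283 × 0.95 = 5969
40–59: 7875 × 0.938 = 7387
60–79: 8150 × 0.953 = 7767
80+: 7901 × 0.94 + 16828 × 0.415 = 7427 + 6984 = 14411
Net migration: 40–59 + 130 → 7517
End of period: [6061, 5969, 7517, 7767, 14411]
Period 4:
Births: 5969 × 0.219 = 1307  |  7517 × 0.532 = 3999 → 5306
20–39: 6061 × 0.95 = 5758
40–59: 5969 × 0.938 = 5599
60–79: 7517 × 0.953 = 7164
80+: 7767 × 0.94 + 14411 × 0.415 = 7301 + 5981 = 13282
Net migration: 40–59 + 130 → 5729
End of period: [5306, 5758, 5729, 7164, 13282]
Total: 51200 → 37239; change = -13961; percentage change = -27.3%

-27.3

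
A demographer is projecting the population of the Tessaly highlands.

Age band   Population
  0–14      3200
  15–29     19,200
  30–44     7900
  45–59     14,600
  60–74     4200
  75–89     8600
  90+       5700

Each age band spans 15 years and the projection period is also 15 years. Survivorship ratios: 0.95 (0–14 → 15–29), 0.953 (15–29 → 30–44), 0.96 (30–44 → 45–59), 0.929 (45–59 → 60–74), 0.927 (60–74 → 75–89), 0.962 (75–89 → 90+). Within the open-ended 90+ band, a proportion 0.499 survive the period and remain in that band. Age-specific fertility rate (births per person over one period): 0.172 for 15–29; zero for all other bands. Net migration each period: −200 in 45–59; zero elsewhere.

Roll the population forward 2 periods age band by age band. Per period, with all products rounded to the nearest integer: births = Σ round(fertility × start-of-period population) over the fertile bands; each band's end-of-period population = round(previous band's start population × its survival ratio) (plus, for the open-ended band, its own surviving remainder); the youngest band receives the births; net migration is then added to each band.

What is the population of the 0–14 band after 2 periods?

523

Numbering the bands 1..7 from youngest to oldest:
[period 1]
Births: 19200 * 0.172 = 3302
Band 2: 3200 * 0.95 = 3040
Band 3: 19200 * 0.953 = 18298
Band 4: 7900 * 0.96 = 7584
Band 5: 14600 * 0.929 = 13563
Band 6: 4200 * 0.927 = 3893
Band 7: 8600 * 0.962 + 5700 * 0.499 = 8273 + 2844 = 11117
Net migration: Band 4 − 200 → 7384
→ [3302, 3040, 18298, 7384, 13563, 3893, 11117]
[period 2]
Births: 3040 * 0.172 = 523
Band 2: 3302 * 0.95 = 3137
Band 3: 3040 * 0.953 = 2897
Band 4: 18298 * 0.96 = 17566
Band 5: 7384 * 0.929 = 6860
Band 6: 13563 * 0.927 = 12573
Band 7: 3893 * 0.962 + 11117 * 0.499 = 3745 + 5547 = 9292
Net migration: Band 4 − 200 → 17366
→ [523, 3137, 2897, 17366, 6860, 12573, 9292]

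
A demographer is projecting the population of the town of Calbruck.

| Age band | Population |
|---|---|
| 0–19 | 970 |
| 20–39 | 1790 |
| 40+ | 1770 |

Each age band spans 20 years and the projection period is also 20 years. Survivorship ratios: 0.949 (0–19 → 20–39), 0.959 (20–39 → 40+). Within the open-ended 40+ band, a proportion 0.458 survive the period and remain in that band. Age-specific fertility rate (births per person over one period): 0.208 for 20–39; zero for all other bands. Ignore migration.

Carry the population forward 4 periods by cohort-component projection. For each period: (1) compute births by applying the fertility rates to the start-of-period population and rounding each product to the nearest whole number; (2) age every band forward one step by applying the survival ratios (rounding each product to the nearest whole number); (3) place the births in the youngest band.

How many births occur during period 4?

38

[period 1]
Births: 1790 * 0.208 = 372
20–39: 970 * 0.949 = 921
40+: 1790 * 0.959 + 1770 * 0.458 = 1717 + 811 = 2528
End of period: [372, 921, 2528]
[period 2]
Births: 921 * 0.208 = 192
20–39: 372 * 0.949 = 353
40+: 921 * 0.959 + 2528 * 0.458 = 883 + 1158 = 2041
End of period: [192, 353, 2041]
[period 3]
Births: 353 * 0.208 = 73
20–39: 192 * 0.949 = 182
40+: 353 * 0.959 + 2041 * 0.458 = 339 + 935 = 1274
End of period: [73, 182, 1274]
[period 4]
Births: 182 * 0.208 = 38
20–39: 73 * 0.949 = 69
40+: 182 * 0.959 + 1274 * 0.458 = 175 + 583 = 758
End of period: [38, 69, 758]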